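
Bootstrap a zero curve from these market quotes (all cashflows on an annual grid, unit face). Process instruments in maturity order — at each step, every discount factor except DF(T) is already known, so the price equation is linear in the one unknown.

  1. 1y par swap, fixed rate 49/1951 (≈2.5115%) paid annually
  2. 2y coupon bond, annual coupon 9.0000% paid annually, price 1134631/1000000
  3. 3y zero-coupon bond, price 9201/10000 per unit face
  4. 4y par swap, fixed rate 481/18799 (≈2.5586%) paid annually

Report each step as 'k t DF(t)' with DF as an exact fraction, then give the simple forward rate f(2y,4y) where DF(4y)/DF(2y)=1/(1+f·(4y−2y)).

step 1 [1y] swap r/1=49/1951: DF=(1 − 49/1951·(0))/(1+49/1951) = 1951/2000 ≈ 0.975500
step 2 [2y] bond c/1=9/100: DF=(1134631/1000000 − 9/100·(0.975500))/(1+9/100) = 2401/2500 ≈ 0.960400
step 3 [3y] zero: DF = P = 9201/10000 ≈ 0.920100
step 4 [4y] swap r/1=481/18799: DF=(1 − 481/18799·(0.975500+0.960400+0.920100))/(1+481/18799) = 4519/5000 ≈ 0.903800

1 1 1951/2000
2 2 2401/2500
3 3 9201/10000
4 4 4519/5000
f(2y,4y) = ((2401/2500)/(4519/5000) − 1)/(2) = 283/9038 ≈ 3.1312%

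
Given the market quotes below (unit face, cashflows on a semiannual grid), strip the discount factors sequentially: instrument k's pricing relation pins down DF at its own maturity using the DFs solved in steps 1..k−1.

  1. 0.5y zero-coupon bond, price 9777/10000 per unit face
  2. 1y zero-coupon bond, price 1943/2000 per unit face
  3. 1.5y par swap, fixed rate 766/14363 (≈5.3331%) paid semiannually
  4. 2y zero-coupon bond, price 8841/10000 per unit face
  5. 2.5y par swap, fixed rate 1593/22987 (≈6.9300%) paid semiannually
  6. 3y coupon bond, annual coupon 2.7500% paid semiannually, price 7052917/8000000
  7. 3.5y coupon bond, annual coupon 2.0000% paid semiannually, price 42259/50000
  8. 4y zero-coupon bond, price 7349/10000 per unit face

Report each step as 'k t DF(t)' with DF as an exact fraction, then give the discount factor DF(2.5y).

step 1 [0.5y] zero: DF = P = 9777/10000 ≈ 0.977700
step 2 [1y] zero: DF = P = 1943/2000 ≈ 0.971500
step 3 [1.5y] swap r/2=383/14363: DF=(1 − 383/14363·(0.977700+0.971500))/(1+383/14363) = 4617/5000 ≈ 0.923400
step 4 [2y] zero: DF = P = 8841/10000 ≈ 0.884100
step 5 [2.5y] swap r/2=1593/45974: DF=(1 − 1593/45974·(0.977700+0.971500+0.923400+0.884100))/(1+1593/45974) = 8407/10000 ≈ 0.840700
step 6 [3y] bond c/2=11/800: DF=(7052917/8000000 − 11/800·(0.977700+0.971500+0.923400+0.884100+0.840700))/(1+11/800) = 8073/10000 ≈ 0.807300
step 7 [3.5y] bond c/2=1/100: DF=(42259/50000 − 1/100·(0.977700+0.971500+0.923400+0.884100+0.840700+0.807300))/(1+1/100) = 7833/10000 ≈ 0.783300
step 8 [4y] zero: DF = P = 7349/10000 ≈ 0.734900

1 1/2 9777/10000
2 1 1943/2000
3 3/2 4617/5000
4 2 8841/10000
5 5/2 8407/10000
6 3 8073/10000
7 7/2 7833/10000
8 4 7349/10000
DF(2.5y) = 8407/10000 ≈ 0.840700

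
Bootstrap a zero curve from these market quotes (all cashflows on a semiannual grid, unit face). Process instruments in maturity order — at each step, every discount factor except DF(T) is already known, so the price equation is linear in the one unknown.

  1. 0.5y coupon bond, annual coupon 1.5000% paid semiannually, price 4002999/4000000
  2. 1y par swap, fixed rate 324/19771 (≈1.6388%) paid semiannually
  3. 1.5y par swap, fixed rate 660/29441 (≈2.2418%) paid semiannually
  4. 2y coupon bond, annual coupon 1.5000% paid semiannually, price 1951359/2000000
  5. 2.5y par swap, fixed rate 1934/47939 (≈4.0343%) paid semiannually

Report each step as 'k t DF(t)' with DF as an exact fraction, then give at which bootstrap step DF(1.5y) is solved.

step 1 [0.5y] bond c/2=3/400: DF=(4002999/4000000 − 3/400·(0))/(1+3/400) = 9933/10000 ≈ 0.993300
step 2 [1y] swap r/2=162/19771: DF=(1 − 162/19771·(0.993300))/(1+162/19771) = 4919/5000 ≈ 0.983800
step 3 [1.5y] swap r/2=330/29441: DF=(1 − 330/29441·(0.993300+0.983800))/(1+330/29441) = 967/1000 ≈ 0.967000
step 4 [2y] bond c/2=3/400: DF=(1951359/2000000 − 3/400·(0.993300+0.983800+0.967000))/(1+3/400) = 1893/2000 ≈ 0.946500
step 5 [2.5y] swap r/2=967/47939: DF=(1 − 967/47939·(0.993300+0.983800+0.967000+0.946500))/(1+967/47939) = 9033/10000 ≈ 0.903300

1 1/2 9933/10000
2 1 4919/5000
3 3/2 967/1000
4 2 1893/2000
5 5/2 9033/10000
DF(1.5y) is solved at step 3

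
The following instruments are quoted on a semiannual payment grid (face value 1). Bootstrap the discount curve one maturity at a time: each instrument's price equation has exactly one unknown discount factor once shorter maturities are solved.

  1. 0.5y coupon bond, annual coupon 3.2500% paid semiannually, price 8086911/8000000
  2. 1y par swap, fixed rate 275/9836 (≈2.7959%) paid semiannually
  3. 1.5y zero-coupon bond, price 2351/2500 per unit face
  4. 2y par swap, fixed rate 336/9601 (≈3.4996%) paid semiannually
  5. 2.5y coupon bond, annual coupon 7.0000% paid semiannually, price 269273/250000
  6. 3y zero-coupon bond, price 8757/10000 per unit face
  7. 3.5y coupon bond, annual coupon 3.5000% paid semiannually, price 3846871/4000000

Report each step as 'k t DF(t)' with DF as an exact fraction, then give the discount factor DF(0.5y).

step 1 [0.5y] bond c/2=13/800: DF=(8086911/8000000 − 13/800·(0))/(1+13/800) = 9947/10000 ≈ 0.994700
step 2 [1y] swap r/2=275/19672: DF=(1 − 275/19672·(0.994700))/(1+275/19672) = 389/400 ≈ 0.972500
step 3 [1.5y] zero: DF = P = 2351/2500 ≈ 0.940400
step 4 [2y] swap r/2=168/9601: DF=(1 − 168/9601·(0.994700+0.972500+0.940400))/(1+168/9601) = 583/625 ≈ 0.932800
step 5 [2.5y] bond c/2=7/200: DF=(269273/250000 − 7/200·(0.994700+0.972500+0.940400+0.932800))/(1+7/200) = 2277/2500 ≈ 0.910800
step 6 [3y] zero: DF = P = 8757/10000 ≈ 0.875700
step 7 [3.5y] bond c/2=7/400: DF=(3846871/4000000 − 7/400·(0.994700+0.972500+0.940400+0.932800+0.910800+0.875700))/(1+7/400) = 2121/2500 ≈ 0.848400

1 1/2 9947/10000
2 1 389/400
3 3/2 2351/2500
4 2 583/625
5 5/2 2277/2500
6 3 8757/10000
7 7/2 2121/2500
DF(0.5y) = 9947/10000 ≈ 0.994700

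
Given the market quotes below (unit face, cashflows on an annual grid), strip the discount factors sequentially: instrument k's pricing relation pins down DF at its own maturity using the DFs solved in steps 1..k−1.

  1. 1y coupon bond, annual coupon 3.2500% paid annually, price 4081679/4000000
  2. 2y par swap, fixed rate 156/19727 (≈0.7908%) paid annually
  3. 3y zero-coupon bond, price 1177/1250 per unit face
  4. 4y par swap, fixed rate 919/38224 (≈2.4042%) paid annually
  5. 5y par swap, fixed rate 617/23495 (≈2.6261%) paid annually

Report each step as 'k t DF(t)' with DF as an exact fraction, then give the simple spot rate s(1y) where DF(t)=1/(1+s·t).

1 1 9883/10000
2 2 2461/2500
3 3 1177/1250
4 4 9081/10000
5 5 4383/5000
s(1y) = (1/(9883/10000) − 1)/(1) = 117/9883 ≈ 1.1839%

step 1 [1y] bond c/1=13/400: DF=(4081679/4000000 − 13/400·(0))/(1+13/400) = 9883/10000 ≈ 0.988300
step 2 [2y] swap r/1=156/19727: DF=(1 − 156/19727·(0.988300))/(1+156/19727) = 2461/2500 ≈ 0.984400
step 3 [3y] zero: DF = P = 1177/1250 ≈ 0.941600
step 4 [4y] swap r/1=919/38224: DF=(1 − 919/38224·(0.988300+0.984400+0.941600))/(1+919/38224) = 9081/10000 ≈ 0.908100
step 5 [5y] swap r/1=617/23495: DF=(1 − 617/23495·(0.988300+0.984400+0.941600+0.908100))/(1+617/23495) = 4383/5000 ≈ 0.876600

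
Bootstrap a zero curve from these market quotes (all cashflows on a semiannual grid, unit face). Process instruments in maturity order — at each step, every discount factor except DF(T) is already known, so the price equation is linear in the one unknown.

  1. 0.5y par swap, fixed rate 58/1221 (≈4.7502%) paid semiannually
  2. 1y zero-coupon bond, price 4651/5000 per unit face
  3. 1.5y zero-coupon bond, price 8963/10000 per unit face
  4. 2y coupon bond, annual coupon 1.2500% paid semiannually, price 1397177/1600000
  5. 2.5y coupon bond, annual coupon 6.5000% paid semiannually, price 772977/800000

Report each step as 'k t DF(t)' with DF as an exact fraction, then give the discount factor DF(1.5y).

step 1 [0.5y] swap r/2=29/1221: DF=(1 − 29/1221·(0))/(1+29/1221) = 1221/1250 ≈ 0.976800
step 2 [1y] zero: DF = P = 4651/5000 ≈ 0.930200
step 3 [1.5y] zero: DF = P = 8963/10000 ≈ 0.896300
step 4 [2y] bond c/2=1/160: DF=(1397177/1600000 − 1/160·(0.976800+0.930200+0.896300))/(1+1/160) = 1063/1250 ≈ 0.850400
step 5 [2.5y] bond c/2=13/400: DF=(772977/800000 − 13/400·(0.976800+0.930200+0.896300+0.850400))/(1+13/400) = 513/625 ≈ 0.820800

1 1/2 1221/1250
2 1 4651/5000
3 3/2 8963/10000
4 2 1063/1250
5 5/2 513/625
DF(1.5y) = 8963/10000 ≈ 0.896300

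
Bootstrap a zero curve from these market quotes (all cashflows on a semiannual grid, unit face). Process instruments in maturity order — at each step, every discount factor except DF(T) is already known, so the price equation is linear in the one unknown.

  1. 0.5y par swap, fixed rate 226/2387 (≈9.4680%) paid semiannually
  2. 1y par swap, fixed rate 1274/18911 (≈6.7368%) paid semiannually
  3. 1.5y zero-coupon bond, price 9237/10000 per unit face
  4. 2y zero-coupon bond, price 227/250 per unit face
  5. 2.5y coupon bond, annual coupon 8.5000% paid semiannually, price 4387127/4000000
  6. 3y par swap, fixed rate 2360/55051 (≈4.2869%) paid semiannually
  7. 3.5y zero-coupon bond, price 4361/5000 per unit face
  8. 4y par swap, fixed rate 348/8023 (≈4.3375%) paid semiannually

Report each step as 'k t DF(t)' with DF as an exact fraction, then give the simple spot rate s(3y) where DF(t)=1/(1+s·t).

1 1/2 2387/2500
2 1 9363/10000
3 3/2 9237/10000
4 2 227/250
5 5/2 9003/10000
6 3 441/500
7 7/2 4361/5000
8 4 4217/5000
s(3y) = (1/(441/500) − 1)/(3) = 59/1323 ≈ 4.4596%

step 1 [0.5y] swap r/2=113/2387: DF=(1 − 113/2387·(0))/(1+113/2387) = 2387/2500 ≈ 0.954800
step 2 [1y] swap r/2=637/18911: DF=(1 − 637/18911·(0.954800))/(1+637/18911) = 9363/10000 ≈ 0.936300
step 3 [1.5y] zero: DF = P = 9237/10000 ≈ 0.923700
step 4 [2y] zero: DF = P = 227/250 ≈ 0.908000
step 5 [2.5y] bond c/2=17/400: DF=(4387127/4000000 − 17/400·(0.954800+0.936300+0.923700+0.908000))/(1+17/400) = 9003/10000 ≈ 0.900300
step 6 [3y] swap r/2=1180/55051: DF=(1 − 1180/55051·(0.954800+0.936300+0.923700+0.908000+0.900300))/(1+1180/55051) = 441/500 ≈ 0.882000
step 7 [3.5y] zero: DF = P = 4361/5000 ≈ 0.872200
step 8 [4y] swap r/2=174/8023: DF=(1 − 174/8023·(0.954800+0.936300+0.923700+0.908000+0.900300+0.882000+0.872200))/(1+174/8023) = 4217/5000 ≈ 0.843400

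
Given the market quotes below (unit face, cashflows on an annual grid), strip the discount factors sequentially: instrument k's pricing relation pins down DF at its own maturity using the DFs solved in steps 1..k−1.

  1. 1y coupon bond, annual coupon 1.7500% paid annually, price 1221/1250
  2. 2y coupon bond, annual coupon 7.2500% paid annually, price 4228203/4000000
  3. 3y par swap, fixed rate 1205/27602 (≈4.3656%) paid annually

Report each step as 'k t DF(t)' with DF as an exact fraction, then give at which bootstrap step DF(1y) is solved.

1 1 24/25
2 2 9207/10000
3 3 1759/2000
DF(1y) is solved at step 1

step 1 [1y] bond c/1=7/400: DF=(1221/1250 − 7/400·(0))/(1+7/400) = 24/25 ≈ 0.960000
step 2 [2y] bond c/1=29/400: DF=(4228203/4000000 − 29/400·(0.960000))/(1+29/400) = 9207/10000 ≈ 0.920700
step 3 [3y] swap r/1=1205/27602: DF=(1 − 1205/27602·(0.960000+0.920700))/(1+1205/27602) = 1759/2000 ≈ 0.879500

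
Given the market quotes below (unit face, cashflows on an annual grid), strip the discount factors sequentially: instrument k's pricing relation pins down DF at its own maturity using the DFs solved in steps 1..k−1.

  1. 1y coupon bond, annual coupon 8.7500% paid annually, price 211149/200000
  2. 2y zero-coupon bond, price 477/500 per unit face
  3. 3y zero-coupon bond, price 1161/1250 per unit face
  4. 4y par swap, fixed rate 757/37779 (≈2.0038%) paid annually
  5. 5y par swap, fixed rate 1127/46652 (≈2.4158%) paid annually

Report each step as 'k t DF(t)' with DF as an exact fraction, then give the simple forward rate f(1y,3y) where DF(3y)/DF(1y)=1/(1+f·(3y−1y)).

step 1 [1y] bond c/1=7/80: DF=(211149/200000 − 7/80·(0))/(1+7/80) = 2427/2500 ≈ 0.970800
step 2 [2y] zero: DF = P = 477/500 ≈ 0.954000
step 3 [3y] zero: DF = P = 1161/1250 ≈ 0.928800
step 4 [4y] swap r/1=757/37779: DF=(1 − 757/37779·(0.970800+0.954000+0.928800))/(1+757/37779) = 9243/10000 ≈ 0.924300
step 5 [5y] swap r/1=1127/46652: DF=(1 − 1127/46652·(0.970800+0.954000+0.928800+0.924300))/(1+1127/46652) = 8873/10000 ≈ 0.887300

1 1 2427/2500
2 2 477/500
3 3 1161/1250
4 4 9243/10000
5 5 8873/10000
f(1y,3y) = ((2427/2500)/(1161/1250) − 1)/(2) = 35/1548 ≈ 2.2610%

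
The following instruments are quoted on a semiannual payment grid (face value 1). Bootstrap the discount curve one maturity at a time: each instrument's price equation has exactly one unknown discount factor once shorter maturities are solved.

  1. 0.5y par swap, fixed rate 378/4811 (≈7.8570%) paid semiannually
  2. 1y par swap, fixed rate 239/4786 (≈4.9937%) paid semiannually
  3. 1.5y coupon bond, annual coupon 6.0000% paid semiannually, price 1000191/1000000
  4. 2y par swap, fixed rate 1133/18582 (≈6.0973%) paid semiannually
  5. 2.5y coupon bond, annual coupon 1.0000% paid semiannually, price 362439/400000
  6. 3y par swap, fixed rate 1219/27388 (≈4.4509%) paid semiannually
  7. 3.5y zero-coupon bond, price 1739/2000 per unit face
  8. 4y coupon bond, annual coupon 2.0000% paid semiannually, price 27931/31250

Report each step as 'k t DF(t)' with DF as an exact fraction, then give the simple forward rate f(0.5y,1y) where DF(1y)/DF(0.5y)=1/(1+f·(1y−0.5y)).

step 1 [0.5y] swap r/2=189/4811: DF=(1 − 189/4811·(0))/(1+189/4811) = 4811/5000 ≈ 0.962200
step 2 [1y] swap r/2=239/9572: DF=(1 − 239/9572·(0.962200))/(1+239/9572) = 4761/5000 ≈ 0.952200
step 3 [1.5y] bond c/2=3/100: DF=(1000191/1000000 − 3/100·(0.962200+0.952200))/(1+3/100) = 9153/10000 ≈ 0.915300
step 4 [2y] swap r/2=1133/37164: DF=(1 − 1133/37164·(0.962200+0.952200+0.915300))/(1+1133/37164) = 8867/10000 ≈ 0.886700
step 5 [2.5y] bond c/2=1/200: DF=(362439/400000 − 1/200·(0.962200+0.952200+0.915300+0.886700))/(1+1/200) = 8831/10000 ≈ 0.883100
step 6 [3y] swap r/2=1219/54776: DF=(1 − 1219/54776·(0.962200+0.952200+0.915300+0.886700+0.883100))/(1+1219/54776) = 8781/10000 ≈ 0.878100
step 7 [3.5y] zero: DF = P = 1739/2000 ≈ 0.869500
step 8 [4y] bond c/2=1/100: DF=(27931/31250 − 1/100·(0.962200+0.952200+0.915300+0.886700+0.883100+0.878100+0.869500))/(1+1/100) = 8221/10000 ≈ 0.822100

1 1/2 4811/5000
2 1 4761/5000
3 3/2 9153/10000
4 2 8867/10000
5 5/2 8831/10000
6 3 8781/10000
7 7/2 1739/2000
8 4 8221/10000
f(0.5y,1y) = ((4811/5000)/(4761/5000) − 1)/(1/2) = 100/4761 ≈ 2.1004%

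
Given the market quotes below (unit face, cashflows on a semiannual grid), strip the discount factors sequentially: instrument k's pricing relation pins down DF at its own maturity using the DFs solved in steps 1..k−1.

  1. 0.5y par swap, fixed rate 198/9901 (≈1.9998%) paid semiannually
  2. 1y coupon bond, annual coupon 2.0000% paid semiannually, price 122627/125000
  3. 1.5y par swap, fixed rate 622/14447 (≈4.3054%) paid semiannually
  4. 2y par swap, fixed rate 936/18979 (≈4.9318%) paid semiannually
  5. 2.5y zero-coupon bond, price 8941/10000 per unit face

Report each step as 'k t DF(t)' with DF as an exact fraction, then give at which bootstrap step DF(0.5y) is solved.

step 1 [0.5y] swap r/2=99/9901: DF=(1 − 99/9901·(0))/(1+99/9901) = 9901/10000 ≈ 0.990100
step 2 [1y] bond c/2=1/100: DF=(122627/125000 − 1/100·(0.990100))/(1+1/100) = 1923/2000 ≈ 0.961500
step 3 [1.5y] swap r/2=311/14447: DF=(1 − 311/14447·(0.990100+0.961500))/(1+311/14447) = 4689/5000 ≈ 0.937800
step 4 [2y] swap r/2=468/18979: DF=(1 − 468/18979·(0.990100+0.961500+0.937800))/(1+468/18979) = 1133/1250 ≈ 0.906400
step 5 [2.5y] zero: DF = P = 8941/10000 ≈ 0.894100

1 1/2 9901/10000
2 1 1923/2000
3 3/2 4689/5000
4 2 1133/1250
5 5/2 8941/10000
DF(0.5y) is solved at step 1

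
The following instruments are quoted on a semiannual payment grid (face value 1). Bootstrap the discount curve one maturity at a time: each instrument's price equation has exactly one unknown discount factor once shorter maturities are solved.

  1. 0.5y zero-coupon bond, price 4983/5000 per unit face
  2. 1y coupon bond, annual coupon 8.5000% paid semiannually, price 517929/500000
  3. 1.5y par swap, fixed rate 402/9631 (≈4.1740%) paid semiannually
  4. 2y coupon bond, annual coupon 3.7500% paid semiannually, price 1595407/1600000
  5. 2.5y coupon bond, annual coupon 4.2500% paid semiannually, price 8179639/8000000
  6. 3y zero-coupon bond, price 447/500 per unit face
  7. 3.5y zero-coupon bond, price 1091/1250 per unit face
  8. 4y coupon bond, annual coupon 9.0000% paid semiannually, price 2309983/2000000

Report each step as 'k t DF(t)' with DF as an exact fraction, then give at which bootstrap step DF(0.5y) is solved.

1 1/2 4983/5000
2 1 953/1000
3 3/2 9397/10000
4 2 1157/1250
5 5/2 4609/5000
6 3 447/500
7 7/2 1091/1250
8 4 2063/2500
DF(0.5y) is solved at step 1

step 1 [0.5y] zero: DF = P = 4983/5000 ≈ 0.996600
step 2 [1y] bond c/2=17/400: DF=(517929/500000 − 17/400·(0.996600))/(1+17/400) = 953/1000 ≈ 0.953000
step 3 [1.5y] swap r/2=201/9631: DF=(1 − 201/9631·(0.996600+0.953000))/(1+201/9631) = 9397/10000 ≈ 0.939700
step 4 [2y] bond c/2=3/160: DF=(1595407/1600000 − 3/160·(0.996600+0.953000+0.939700))/(1+3/160) = 1157/1250 ≈ 0.925600
step 5 [2.5y] bond c/2=17/800: DF=(8179639/8000000 − 17/800·(0.996600+0.953000+0.939700+0.925600))/(1+17/800) = 4609/5000 ≈ 0.921800
step 6 [3y] zero: DF = P = 447/500 ≈ 0.894000
step 7 [3.5y] zero: DF = P = 1091/1250 ≈ 0.872800
step 8 [4y] bond c/2=9/200: DF=(2309983/2000000 − 9/200·(0.996600+0.953000+0.939700+0.925600+0.921800+0.894000+0.872800))/(1+9/200) = 2063/2500 ≈ 0.825200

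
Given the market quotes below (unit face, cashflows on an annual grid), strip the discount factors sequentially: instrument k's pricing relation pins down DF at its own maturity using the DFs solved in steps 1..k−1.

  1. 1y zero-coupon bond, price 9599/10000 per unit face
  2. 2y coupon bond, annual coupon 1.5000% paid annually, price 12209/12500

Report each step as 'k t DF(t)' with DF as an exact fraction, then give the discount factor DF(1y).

step 1 [1y] zero: DF = P = 9599/10000 ≈ 0.959900
step 2 [2y] bond c/1=3/200: DF=(12209/12500 − 3/200·(0.959900))/(1+3/200) = 9481/10000 ≈ 0.948100

1 1 9599/10000
2 2 9481/10000
DF(1y) = 9599/10000 ≈ 0.959900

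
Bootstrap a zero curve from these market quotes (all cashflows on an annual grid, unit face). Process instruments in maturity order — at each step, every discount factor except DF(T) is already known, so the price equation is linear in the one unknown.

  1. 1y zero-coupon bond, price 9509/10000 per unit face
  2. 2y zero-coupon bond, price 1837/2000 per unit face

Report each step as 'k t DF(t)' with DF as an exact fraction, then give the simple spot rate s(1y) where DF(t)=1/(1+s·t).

step 1 [1y] zero: DF = P = 9509/10000 ≈ 0.950900
step 2 [2y] zero: DF = P = 1837/2000 ≈ 0.918500

1 1 9509/10000
2 2 1837/2000
s(1y) = (1/(9509/10000) − 1)/(1) = 491/9509 ≈ 5.1635%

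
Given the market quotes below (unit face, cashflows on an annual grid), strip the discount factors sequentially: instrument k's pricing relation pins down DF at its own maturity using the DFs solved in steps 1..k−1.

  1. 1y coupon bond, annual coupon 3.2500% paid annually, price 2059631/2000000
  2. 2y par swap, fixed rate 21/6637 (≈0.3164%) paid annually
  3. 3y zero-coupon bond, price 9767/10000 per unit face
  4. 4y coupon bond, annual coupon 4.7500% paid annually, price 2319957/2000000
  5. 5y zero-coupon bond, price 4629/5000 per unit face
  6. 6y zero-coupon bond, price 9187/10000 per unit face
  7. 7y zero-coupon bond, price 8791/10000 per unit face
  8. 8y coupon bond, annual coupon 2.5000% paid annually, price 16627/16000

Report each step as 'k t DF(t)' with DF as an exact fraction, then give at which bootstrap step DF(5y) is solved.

step 1 [1y] bond c/1=13/400: DF=(2059631/2000000 − 13/400·(0))/(1+13/400) = 4987/5000 ≈ 0.997400
step 2 [2y] swap r/1=21/6637: DF=(1 − 21/6637·(0.997400))/(1+21/6637) = 9937/10000 ≈ 0.993700
step 3 [3y] zero: DF = P = 9767/10000 ≈ 0.976700
step 4 [4y] bond c/1=19/400: DF=(2319957/2000000 − 19/400·(0.997400+0.993700+0.976700))/(1+19/400) = 608/625 ≈ 0.972800
step 5 [5y] zero: DF = P = 4629/5000 ≈ 0.925800
step 6 [6y] zero: DF = P = 9187/10000 ≈ 0.918700
step 7 [7y] zero: DF = P = 8791/10000 ≈ 0.879100
step 8 [8y] bond c/1=1/40: DF=(16627/16000 − 1/40·(0.997400+0.993700+0.976700+0.972800+0.925800+0.918700+0.879100))/(1+1/40) = 8513/10000 ≈ 0.851300

1 1 4987/5000
2 2 9937/10000
3 3 9767/10000
4 4 608/625
5 5 4629/5000
6 6 9187/10000
7 7 8791/10000
8 8 8513/10000
DF(5y) is solved at step 5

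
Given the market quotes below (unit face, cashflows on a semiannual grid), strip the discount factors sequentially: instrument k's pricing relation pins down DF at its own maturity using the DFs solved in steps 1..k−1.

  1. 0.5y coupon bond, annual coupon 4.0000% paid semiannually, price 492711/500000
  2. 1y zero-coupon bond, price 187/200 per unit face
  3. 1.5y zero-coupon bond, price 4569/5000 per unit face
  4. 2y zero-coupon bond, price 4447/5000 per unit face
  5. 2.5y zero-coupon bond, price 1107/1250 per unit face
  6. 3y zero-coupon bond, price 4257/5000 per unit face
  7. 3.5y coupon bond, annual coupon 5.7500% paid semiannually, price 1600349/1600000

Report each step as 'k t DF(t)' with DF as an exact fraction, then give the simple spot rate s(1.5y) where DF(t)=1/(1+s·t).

1 1/2 9661/10000
2 1 187/200
3 3/2 4569/5000
4 2 4447/5000
5 5/2 1107/1250
6 3 4257/5000
7 7/2 4101/5000
s(1.5y) = (1/(4569/5000) − 1)/(3/2) = 862/13707 ≈ 6.2888%

step 1 [0.5y] bond c/2=1/50: DF=(492711/500000 − 1/50·(0))/(1+1/50) = 9661/10000 ≈ 0.966100
step 2 [1y] zero: DF = P = 187/200 ≈ 0.935000
step 3 [1.5y] zero: DF = P = 4569/5000 ≈ 0.913800
step 4 [2y] zero: DF = P = 4447/5000 ≈ 0.889400
step 5 [2.5y] zero: DF = P = 1107/1250 ≈ 0.885600
step 6 [3y] zero: DF = P = 4257/5000 ≈ 0.851400
step 7 [3.5y] bond c/2=23/800: DF=(1600349/1600000 − 23/800·(0.966100+0.935000+0.913800+0.889400+0.885600+0.851400))/(1+23/800) = 4101/5000 ≈ 0.820200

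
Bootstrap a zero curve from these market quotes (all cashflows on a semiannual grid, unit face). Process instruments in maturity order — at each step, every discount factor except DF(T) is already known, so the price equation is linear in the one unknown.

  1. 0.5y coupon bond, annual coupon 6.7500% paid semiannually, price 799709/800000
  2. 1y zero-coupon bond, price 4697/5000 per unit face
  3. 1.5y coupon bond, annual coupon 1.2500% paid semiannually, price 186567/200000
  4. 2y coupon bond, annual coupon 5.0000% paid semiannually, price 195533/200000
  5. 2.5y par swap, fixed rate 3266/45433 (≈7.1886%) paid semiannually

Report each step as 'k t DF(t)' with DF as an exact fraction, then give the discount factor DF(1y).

step 1 [0.5y] bond c/2=27/800: DF=(799709/800000 − 27/800·(0))/(1+27/800) = 967/1000 ≈ 0.967000
step 2 [1y] zero: DF = P = 4697/5000 ≈ 0.939400
step 3 [1.5y] bond c/2=1/160: DF=(186567/200000 − 1/160·(0.967000+0.939400))/(1+1/160) = 572/625 ≈ 0.915200
step 4 [2y] bond c/2=1/40: DF=(195533/200000 − 1/40·(0.967000+0.939400+0.915200))/(1+1/40) = 177/200 ≈ 0.885000
step 5 [2.5y] swap r/2=1633/45433: DF=(1 − 1633/45433·(0.967000+0.939400+0.915200+0.885000))/(1+1633/45433) = 8367/10000 ≈ 0.836700

1 1/2 967/1000
2 1 4697/5000
3 3/2 572/625
4 2 177/200
5 5/2 8367/10000
DF(1y) = 4697/5000 ≈ 0.939400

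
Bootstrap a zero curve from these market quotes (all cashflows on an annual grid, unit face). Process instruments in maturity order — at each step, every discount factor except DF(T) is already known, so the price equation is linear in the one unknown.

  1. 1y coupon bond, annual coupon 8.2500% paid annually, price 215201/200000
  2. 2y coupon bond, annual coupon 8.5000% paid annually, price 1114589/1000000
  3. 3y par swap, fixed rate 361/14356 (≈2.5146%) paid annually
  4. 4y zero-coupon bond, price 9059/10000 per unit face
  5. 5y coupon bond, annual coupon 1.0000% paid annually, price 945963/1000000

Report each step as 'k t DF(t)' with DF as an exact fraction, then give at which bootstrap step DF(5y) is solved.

step 1 [1y] bond c/1=33/400: DF=(215201/200000 − 33/400·(0))/(1+33/400) = 497/500 ≈ 0.994000
step 2 [2y] bond c/1=17/200: DF=(1114589/1000000 − 17/200·(0.994000))/(1+17/200) = 4747/5000 ≈ 0.949400
step 3 [3y] swap r/1=361/14356: DF=(1 − 361/14356·(0.994000+0.949400))/(1+361/14356) = 4639/5000 ≈ 0.927800
step 4 [4y] zero: DF = P = 9059/10000 ≈ 0.905900
step 5 [5y] bond c/1=1/100: DF=(945963/1000000 − 1/100·(0.994000+0.949400+0.927800+0.905900))/(1+1/100) = 562/625 ≈ 0.899200

1 1 497/500
2 2 4747/5000
3 3 4639/5000
4 4 9059/10000
5 5 562/625
DF(5y) is solved at step 5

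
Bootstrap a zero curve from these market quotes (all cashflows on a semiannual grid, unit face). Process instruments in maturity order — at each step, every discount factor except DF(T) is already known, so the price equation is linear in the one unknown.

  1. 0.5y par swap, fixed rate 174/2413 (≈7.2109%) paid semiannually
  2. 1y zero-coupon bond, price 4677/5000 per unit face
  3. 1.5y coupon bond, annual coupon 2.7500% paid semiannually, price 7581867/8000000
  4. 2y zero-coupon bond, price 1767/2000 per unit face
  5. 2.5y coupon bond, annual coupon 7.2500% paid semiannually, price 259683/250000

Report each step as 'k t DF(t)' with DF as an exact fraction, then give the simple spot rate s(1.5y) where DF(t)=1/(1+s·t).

1 1/2 2413/2500
2 1 4677/5000
3 3/2 9091/10000
4 2 1767/2000
5 5/2 2183/2500
s(1.5y) = (1/(9091/10000) − 1)/(3/2) = 606/9091 ≈ 6.6659%

step 1 [0.5y] swap r/2=87/2413: DF=(1 − 87/2413·(0))/(1+87/2413) = 2413/2500 ≈ 0.965200
step 2 [1y] zero: DF = P = 4677/5000 ≈ 0.935400
step 3 [1.5y] bond c/2=11/800: DF=(7581867/8000000 − 11/800·(0.965200+0.935400))/(1+11/800) = 9091/10000 ≈ 0.909100
step 4 [2y] zero: DF = P = 1767/2000 ≈ 0.883500
step 5 [2.5y] bond c/2=29/800: DF=(259683/250000 − 29/800·(0.965200+0.935400+0.909100+0.883500))/(1+29/800) = 2183/2500 ≈ 0.873200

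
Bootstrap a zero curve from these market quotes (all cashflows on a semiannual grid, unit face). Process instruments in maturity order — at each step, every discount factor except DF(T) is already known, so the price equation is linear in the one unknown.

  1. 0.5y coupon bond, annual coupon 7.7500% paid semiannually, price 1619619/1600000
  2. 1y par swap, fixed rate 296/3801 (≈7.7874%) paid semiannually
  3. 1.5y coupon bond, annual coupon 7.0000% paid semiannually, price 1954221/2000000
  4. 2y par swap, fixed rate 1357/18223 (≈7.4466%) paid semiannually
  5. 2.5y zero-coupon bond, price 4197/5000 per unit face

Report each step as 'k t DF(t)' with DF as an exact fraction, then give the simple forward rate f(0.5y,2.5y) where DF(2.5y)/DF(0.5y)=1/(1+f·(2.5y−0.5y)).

1 1/2 1949/2000
2 1 463/500
3 3/2 4399/5000
4 2 8643/10000
5 5/2 4197/5000
f(0.5y,2.5y) = ((1949/2000)/(4197/5000) − 1)/(2) = 1351/16788 ≈ 8.0474%

step 1 [0.5y] bond c/2=31/800: DF=(1619619/1600000 − 31/800·(0))/(1+31/800) = 1949/2000 ≈ 0.974500
step 2 [1y] swap r/2=148/3801: DF=(1 − 148/3801·(0.974500))/(1+148/3801) = 463/500 ≈ 0.926000
step 3 [1.5y] bond c/2=7/200: DF=(1954221/2000000 − 7/200·(0.974500+0.926000))/(1+7/200) = 4399/5000 ≈ 0.879800
step 4 [2y] swap r/2=1357/36446: DF=(1 − 1357/36446·(0.974500+0.926000+0.879800))/(1+1357/36446) = 8643/10000 ≈ 0.864300
step 5 [2.5y] zero: DF = P = 4197/5000 ≈ 0.839400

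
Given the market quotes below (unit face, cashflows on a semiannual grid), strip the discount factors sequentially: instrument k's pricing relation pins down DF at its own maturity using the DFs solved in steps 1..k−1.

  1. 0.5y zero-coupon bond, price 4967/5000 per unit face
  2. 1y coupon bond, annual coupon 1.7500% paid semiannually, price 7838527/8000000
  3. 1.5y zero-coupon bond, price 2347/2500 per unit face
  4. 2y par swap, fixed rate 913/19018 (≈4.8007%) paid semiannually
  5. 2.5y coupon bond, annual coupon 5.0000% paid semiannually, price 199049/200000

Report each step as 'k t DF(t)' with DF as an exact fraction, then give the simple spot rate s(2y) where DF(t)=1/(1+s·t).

step 1 [0.5y] zero: DF = P = 4967/5000 ≈ 0.993400
step 2 [1y] bond c/2=7/800: DF=(7838527/8000000 − 7/800·(0.993400))/(1+7/800) = 9627/10000 ≈ 0.962700
step 3 [1.5y] zero: DF = P = 2347/2500 ≈ 0.938800
step 4 [2y] swap r/2=913/38036: DF=(1 − 913/38036·(0.993400+0.962700+0.938800))/(1+913/38036) = 9087/10000 ≈ 0.908700
step 5 [2.5y] bond c/2=1/40: DF=(199049/200000 − 1/40·(0.993400+0.962700+0.938800+0.908700))/(1+1/40) = 4391/5000 ≈ 0.878200

1 1/2 4967/5000
2 1 9627/10000
3 3/2 2347/2500
4 2 9087/10000
5 5/2 4391/5000
s(2y) = (1/(9087/10000) − 1)/(2) = 913/18174 ≈ 5.0237%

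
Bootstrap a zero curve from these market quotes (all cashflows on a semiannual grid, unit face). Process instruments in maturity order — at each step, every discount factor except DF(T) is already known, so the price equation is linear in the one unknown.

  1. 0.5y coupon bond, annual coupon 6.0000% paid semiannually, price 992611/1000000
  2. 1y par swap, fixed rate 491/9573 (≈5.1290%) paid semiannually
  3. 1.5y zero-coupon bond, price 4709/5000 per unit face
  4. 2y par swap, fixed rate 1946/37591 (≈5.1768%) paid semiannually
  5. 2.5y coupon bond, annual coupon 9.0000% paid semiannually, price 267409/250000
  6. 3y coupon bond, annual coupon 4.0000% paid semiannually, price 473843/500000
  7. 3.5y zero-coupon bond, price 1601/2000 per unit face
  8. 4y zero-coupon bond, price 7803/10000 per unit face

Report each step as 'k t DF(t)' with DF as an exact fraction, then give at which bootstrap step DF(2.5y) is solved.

1 1/2 9637/10000
2 1 9509/10000
3 3/2 4709/5000
4 2 9027/10000
5 5/2 8617/10000
6 3 1677/2000
7 7/2 1601/2000
8 4 7803/10000
DF(2.5y) is solved at step 5

step 1 [0.5y] bond c/2=3/100: DF=(992611/1000000 − 3/100·(0))/(1+3/100) = 9637/10000 ≈ 0.963700
step 2 [1y] swap r/2=491/19146: DF=(1 − 491/19146·(0.963700))/(1+491/19146) = 9509/10000 ≈ 0.950900
step 3 [1.5y] zero: DF = P = 4709/5000 ≈ 0.941800
step 4 [2y] swap r/2=973/37591: DF=(1 − 973/37591·(0.963700+0.950900+0.941800))/(1+973/37591) = 9027/10000 ≈ 0.902700
step 5 [2.5y] bond c/2=9/200: DF=(267409/250000 − 9/200·(0.963700+0.950900+0.941800+0.902700))/(1+9/200) = 8617/10000 ≈ 0.861700
step 6 [3y] bond c/2=1/50: DF=(473843/500000 − 1/50·(0.963700+0.950900+0.941800+0.902700+0.861700))/(1+1/50) = 1677/2000 ≈ 0.838500
step 7 [3.5y] zero: DF = P = 1601/2000 ≈ 0.800500
step 8 [4y] zero: DF = P = 7803/10000 ≈ 0.780300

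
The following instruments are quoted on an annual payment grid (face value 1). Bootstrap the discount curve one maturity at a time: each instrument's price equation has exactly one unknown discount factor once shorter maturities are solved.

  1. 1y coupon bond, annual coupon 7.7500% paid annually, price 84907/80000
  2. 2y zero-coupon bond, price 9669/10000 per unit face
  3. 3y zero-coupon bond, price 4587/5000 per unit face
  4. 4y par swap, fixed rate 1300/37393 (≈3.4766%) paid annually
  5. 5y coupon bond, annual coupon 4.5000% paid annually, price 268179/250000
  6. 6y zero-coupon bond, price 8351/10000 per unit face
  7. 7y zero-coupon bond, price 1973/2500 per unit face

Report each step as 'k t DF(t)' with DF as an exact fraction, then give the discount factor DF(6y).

1 1 197/200
2 2 9669/10000
3 3 4587/5000
4 4 87/100
5 5 1731/2000
6 6 8351/10000
7 7 1973/2500
DF(6y) = 8351/10000 ≈ 0.835100

step 1 [1y] bond c/1=31/400: DF=(84907/80000 − 31/400·(0))/(1+31/400) = 197/200 ≈ 0.985000
step 2 [2y] zero: DF = P = 9669/10000 ≈ 0.966900
step 3 [3y] zero: DF = P = 4587/5000 ≈ 0.917400
step 4 [4y] swap r/1=1300/37393: DF=(1 − 1300/37393·(0.985000+0.966900+0.917400))/(1+1300/37393) = 87/100 ≈ 0.870000
step 5 [5y] bond c/1=9/200: DF=(268179/250000 − 9/200·(0.985000+0.966900+0.917400+0.870000))/(1+9/200) = 1731/2000 ≈ 0.865500
step 6 [6y] zero: DF = P = 8351/10000 ≈ 0.835100
step 7 [7y] zero: DF = P = 1973/2500 ≈ 0.789200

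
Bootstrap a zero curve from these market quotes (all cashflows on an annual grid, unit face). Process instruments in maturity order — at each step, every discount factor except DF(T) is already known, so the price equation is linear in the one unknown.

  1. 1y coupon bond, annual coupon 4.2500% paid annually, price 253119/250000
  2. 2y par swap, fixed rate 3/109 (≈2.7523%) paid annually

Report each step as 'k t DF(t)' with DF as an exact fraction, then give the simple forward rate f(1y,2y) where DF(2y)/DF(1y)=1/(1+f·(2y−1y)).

step 1 [1y] bond c/1=17/400: DF=(253119/250000 − 17/400·(0))/(1+17/400) = 607/625 ≈ 0.971200
step 2 [2y] swap r/1=3/109: DF=(1 − 3/109·(0.971200))/(1+3/109) = 592/625 ≈ 0.947200

1 1 607/625
2 2 592/625
f(1y,2y) = ((607/625)/(592/625) − 1)/(1) = 15/592 ≈ 2.5338%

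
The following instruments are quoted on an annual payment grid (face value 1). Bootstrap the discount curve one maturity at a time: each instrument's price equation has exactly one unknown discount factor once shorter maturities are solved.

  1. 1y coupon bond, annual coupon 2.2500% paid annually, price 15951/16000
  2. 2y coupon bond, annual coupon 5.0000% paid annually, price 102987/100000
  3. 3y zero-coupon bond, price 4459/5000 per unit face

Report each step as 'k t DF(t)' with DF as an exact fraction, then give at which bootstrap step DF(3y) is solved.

step 1 [1y] bond c/1=9/400: DF=(15951/16000 − 9/400·(0))/(1+9/400) = 39/40 ≈ 0.975000
step 2 [2y] bond c/1=1/20: DF=(102987/100000 − 1/20·(0.975000))/(1+1/20) = 584/625 ≈ 0.934400
step 3 [3y] zero: DF = P = 4459/5000 ≈ 0.891800

1 1 39/40
2 2 584/625
3 3 4459/5000
DF(3y) is solved at step 3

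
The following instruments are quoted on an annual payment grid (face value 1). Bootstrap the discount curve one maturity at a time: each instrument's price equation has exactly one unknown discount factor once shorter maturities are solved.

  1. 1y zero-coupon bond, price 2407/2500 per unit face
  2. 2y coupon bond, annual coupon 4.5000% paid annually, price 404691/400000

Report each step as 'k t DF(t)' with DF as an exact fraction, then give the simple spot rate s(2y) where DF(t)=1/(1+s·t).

1 1 2407/2500
2 2 9267/10000
s(2y) = (1/(9267/10000) − 1)/(2) = 733/18534 ≈ 3.9549%

step 1 [1y] zero: DF = P = 2407/2500 ≈ 0.962800
step 2 [2y] bond c/1=9/200: DF=(404691/400000 − 9/200·(0.962800))/(1+9/200) = 9267/10000 ≈ 0.926700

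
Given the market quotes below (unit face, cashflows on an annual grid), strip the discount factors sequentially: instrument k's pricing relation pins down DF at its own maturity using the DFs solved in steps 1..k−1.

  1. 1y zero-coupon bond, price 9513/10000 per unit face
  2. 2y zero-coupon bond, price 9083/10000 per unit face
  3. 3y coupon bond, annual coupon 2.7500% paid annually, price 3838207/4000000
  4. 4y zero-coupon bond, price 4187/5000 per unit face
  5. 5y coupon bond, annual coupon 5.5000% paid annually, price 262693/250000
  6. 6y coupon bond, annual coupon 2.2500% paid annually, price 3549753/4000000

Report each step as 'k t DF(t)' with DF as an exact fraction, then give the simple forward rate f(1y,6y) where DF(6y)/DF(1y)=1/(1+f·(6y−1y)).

1 1 9513/10000
2 2 9083/10000
3 3 8841/10000
4 4 4187/5000
5 5 8093/10000
6 6 7713/10000
f(1y,6y) = ((9513/10000)/(7713/10000) − 1)/(5) = 40/857 ≈ 4.6674%

step 1 [1y] zero: DF = P = 9513/10000 ≈ 0.951300
step 2 [2y] zero: DF = P = 9083/10000 ≈ 0.908300
step 3 [3y] bond c/1=11/400: DF=(3838207/4000000 − 11/400·(0.951300+0.908300))/(1+11/400) = 8841/10000 ≈ 0.884100
step 4 [4y] zero: DF = P = 4187/5000 ≈ 0.837400
step 5 [5y] bond c/1=11/200: DF=(262693/250000 − 11/200·(0.951300+0.908300+0.884100+0.837400))/(1+11/200) = 8093/10000 ≈ 0.809300
step 6 [6y] bond c/1=9/400: DF=(3549753/4000000 − 9/400·(0.951300+0.908300+0.884100+0.837400+0.809300))/(1+9/400) = 7713/10000 ≈ 0.771300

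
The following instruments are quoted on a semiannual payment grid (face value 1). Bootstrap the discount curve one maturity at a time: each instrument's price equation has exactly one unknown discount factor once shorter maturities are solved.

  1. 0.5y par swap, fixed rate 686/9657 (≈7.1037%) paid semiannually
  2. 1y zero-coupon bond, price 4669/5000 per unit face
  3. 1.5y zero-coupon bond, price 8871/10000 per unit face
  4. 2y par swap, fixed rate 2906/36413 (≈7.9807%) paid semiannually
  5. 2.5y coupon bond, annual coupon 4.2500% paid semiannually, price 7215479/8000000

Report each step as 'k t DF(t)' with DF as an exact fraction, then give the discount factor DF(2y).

step 1 [0.5y] swap r/2=343/9657: DF=(1 − 343/9657·(0))/(1+343/9657) = 9657/10000 ≈ 0.965700
step 2 [1y] zero: DF = P = 4669/5000 ≈ 0.933800
step 3 [1.5y] zero: DF = P = 8871/10000 ≈ 0.887100
step 4 [2y] swap r/2=1453/36413: DF=(1 − 1453/36413·(0.965700+0.933800+0.887100))/(1+1453/36413) = 8547/10000 ≈ 0.854700
step 5 [2.5y] bond c/2=17/800: DF=(7215479/8000000 − 17/800·(0.965700+0.933800+0.887100+0.854700))/(1+17/800) = 4037/5000 ≈ 0.807400

1 1/2 9657/10000
2 1 4669/5000
3 3/2 8871/10000
4 2 8547/10000
5 5/2 4037/5000
DF(2y) = 8547/10000 ≈ 0.854700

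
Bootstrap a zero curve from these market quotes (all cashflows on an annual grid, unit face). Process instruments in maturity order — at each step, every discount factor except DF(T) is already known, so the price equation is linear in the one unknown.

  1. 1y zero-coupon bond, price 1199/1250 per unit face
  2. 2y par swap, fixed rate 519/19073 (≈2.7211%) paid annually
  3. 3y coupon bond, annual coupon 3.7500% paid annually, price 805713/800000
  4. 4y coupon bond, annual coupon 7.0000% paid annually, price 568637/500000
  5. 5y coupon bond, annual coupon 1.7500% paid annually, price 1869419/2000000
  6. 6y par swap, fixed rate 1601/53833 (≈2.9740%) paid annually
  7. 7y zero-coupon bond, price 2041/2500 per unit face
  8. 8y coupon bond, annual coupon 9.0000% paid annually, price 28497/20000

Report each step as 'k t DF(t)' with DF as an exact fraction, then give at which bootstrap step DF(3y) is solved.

step 1 [1y] zero: DF = P = 1199/1250 ≈ 0.959200
step 2 [2y] swap r/1=519/19073: DF=(1 − 519/19073·(0.959200))/(1+519/19073) = 9481/10000 ≈ 0.948100
step 3 [3y] bond c/1=3/80: DF=(805713/800000 − 3/80·(0.959200+0.948100))/(1+3/80) = 4509/5000 ≈ 0.901800
step 4 [4y] bond c/1=7/100: DF=(568637/500000 − 7/100·(0.959200+0.948100+0.901800))/(1+7/100) = 8791/10000 ≈ 0.879100
step 5 [5y] bond c/1=7/400: DF=(1869419/2000000 − 7/400·(0.959200+0.948100+0.901800+0.879100))/(1+7/400) = 1069/1250 ≈ 0.855200
step 6 [6y] swap r/1=1601/53833: DF=(1 − 1601/53833·(0.959200+0.948100+0.901800+0.879100+0.855200))/(1+1601/53833) = 8399/10000 ≈ 0.839900
step 7 [7y] zero: DF = P = 2041/2500 ≈ 0.816400
step 8 [8y] bond c/1=9/100: DF=(28497/20000 − 9/100·(0.959200+0.948100+0.901800+0.879100+0.855200+0.839900+0.816400))/(1+9/100) = 7953/10000 ≈ 0.795300

1 1 1199/1250
2 2 9481/10000
3 3 4509/5000
4 4 8791/10000
5 5 1069/1250
6 6 8399/10000
7 7 2041/2500
8 8 7953/10000
DF(3y) is solved at step 3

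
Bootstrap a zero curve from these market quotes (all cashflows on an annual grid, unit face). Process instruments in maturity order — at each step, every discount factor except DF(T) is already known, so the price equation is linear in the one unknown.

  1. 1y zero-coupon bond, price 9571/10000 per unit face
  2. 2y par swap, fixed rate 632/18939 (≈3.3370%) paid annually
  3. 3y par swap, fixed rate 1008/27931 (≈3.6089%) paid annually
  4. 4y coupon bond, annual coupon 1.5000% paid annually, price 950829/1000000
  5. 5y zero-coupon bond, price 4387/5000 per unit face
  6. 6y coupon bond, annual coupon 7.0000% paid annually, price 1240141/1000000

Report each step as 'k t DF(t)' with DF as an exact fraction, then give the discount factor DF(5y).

step 1 [1y] zero: DF = P = 9571/10000 ≈ 0.957100
step 2 [2y] swap r/1=632/18939: DF=(1 − 632/18939·(0.957100))/(1+632/18939) = 1171/1250 ≈ 0.936800
step 3 [3y] swap r/1=1008/27931: DF=(1 − 1008/27931·(0.957100+0.936800))/(1+1008/27931) = 562/625 ≈ 0.899200
step 4 [4y] bond c/1=3/200: DF=(950829/1000000 − 3/200·(0.957100+0.936800+0.899200))/(1+3/200) = 1791/2000 ≈ 0.895500
step 5 [5y] zero: DF = P = 4387/5000 ≈ 0.877400
step 6 [6y] bond c/1=7/100: DF=(1240141/1000000 − 7/100·(0.957100+0.936800+0.899200+0.895500+0.877400))/(1+7/100) = 8603/10000 ≈ 0.860300

1 1 9571/10000
2 2 1171/1250
3 3 562/625
4 4 1791/2000
5 5 4387/5000
6 6 8603/10000
DF(5y) = 4387/5000 ≈ 0.877400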